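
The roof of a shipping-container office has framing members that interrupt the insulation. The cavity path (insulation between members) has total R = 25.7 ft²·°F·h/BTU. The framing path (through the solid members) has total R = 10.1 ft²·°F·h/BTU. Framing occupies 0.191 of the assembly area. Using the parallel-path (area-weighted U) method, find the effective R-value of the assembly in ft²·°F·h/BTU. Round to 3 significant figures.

19.8 ft²·°F·h/BTU

U_eff = 0.809/25.7 + 0.191/10.1 = 0.03148 + 0.01891 = 0.05039
R_eff = 1/U_eff = 19.85 ft²·°F·h/BTU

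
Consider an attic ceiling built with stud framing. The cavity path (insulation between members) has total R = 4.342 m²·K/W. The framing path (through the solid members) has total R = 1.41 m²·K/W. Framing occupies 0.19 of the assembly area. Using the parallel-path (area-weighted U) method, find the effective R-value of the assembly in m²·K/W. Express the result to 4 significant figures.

U_eff = 0.81/4.342 + 0.19/1.41 = 0.18655 + 0.13475 = 0.3213
R_eff = 1/U_eff = 3.1123 m²·K/W

3.112 m²·K/W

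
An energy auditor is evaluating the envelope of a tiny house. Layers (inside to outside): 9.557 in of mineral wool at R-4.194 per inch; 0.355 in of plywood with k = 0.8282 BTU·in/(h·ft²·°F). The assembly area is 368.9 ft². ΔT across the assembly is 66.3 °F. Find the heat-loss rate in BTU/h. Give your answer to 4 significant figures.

603.7 BTU/h

9.557 × 4.194 = 40.082
0.355/0.8282 = 0.42864
R_total = 40.082 + 0.42864 = 40.511 ft²·°F·h/BTU
Q = A·ΔT/R = 368.9 × 66.3 / 40.511 = 603.74 BTU/h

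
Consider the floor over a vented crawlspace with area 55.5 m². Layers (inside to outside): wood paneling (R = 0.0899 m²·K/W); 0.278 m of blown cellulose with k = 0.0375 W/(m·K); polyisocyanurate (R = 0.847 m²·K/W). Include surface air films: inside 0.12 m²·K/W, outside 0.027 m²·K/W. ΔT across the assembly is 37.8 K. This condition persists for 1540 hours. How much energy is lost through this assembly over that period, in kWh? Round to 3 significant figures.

380 kWh

0.278/0.0375 = 7.413
R_total = 0.12 + 0.0899 + 7.413 + 0.847 + 0.027 = 8.497 m²·K/W
Q = 55.5 × 37.8 / 8.497 = 246.9 W
E = 246.9 W × 1540 h / 1000 = 380.2 kWh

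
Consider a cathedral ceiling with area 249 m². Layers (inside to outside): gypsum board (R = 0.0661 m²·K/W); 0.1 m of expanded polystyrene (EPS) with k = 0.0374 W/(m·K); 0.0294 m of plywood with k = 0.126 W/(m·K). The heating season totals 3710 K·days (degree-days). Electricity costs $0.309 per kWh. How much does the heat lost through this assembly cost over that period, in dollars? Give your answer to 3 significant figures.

2300 dollars

0.1/0.0374 = 2.674
0.0294/0.126 = 0.2333
R_total = 0.0661 + 2.674 + 0.2333 = 2.973 m²·K/W
E = A × HDD × 24 / R / 1000 = 249 × 3710 × 24 / 2.973 / 1000 = 7457 kWh
Cost = 7457 × 0.309 = $2304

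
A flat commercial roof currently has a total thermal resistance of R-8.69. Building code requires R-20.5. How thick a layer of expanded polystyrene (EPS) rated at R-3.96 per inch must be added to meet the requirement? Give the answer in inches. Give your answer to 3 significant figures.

ΔR = 20.5 − 8.69 = 11.81 ft²·°F·h/BTU
L = ΔR / (R/in) = 11.81/3.96 = 2.982 in

2.98 in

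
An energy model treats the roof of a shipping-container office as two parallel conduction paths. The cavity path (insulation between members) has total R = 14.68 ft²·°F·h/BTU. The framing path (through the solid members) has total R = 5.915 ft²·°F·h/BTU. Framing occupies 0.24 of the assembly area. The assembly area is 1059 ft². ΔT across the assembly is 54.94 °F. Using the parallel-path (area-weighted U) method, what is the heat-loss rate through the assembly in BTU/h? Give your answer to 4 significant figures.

U_eff = 0.76/14.68 + 0.24/5.915 = 0.051771 + 0.040575 = 0.092346
R_eff = 1/U_eff = 10.829 ft²·°F·h/BTU
Q = 1059 × 54.94 / 10.829 = 5372.8 BTU/h

5373 BTU/h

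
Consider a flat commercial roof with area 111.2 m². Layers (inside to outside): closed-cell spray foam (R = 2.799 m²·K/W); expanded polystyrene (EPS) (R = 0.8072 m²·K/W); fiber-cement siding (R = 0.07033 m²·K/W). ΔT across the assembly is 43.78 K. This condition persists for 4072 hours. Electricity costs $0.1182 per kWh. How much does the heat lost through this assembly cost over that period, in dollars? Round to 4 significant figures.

637.3 dollars

R_total = 2.799 + 0.8072 + 0.07033 = 3.6765 m²·K/W
Q = 111.2 × 43.78 / 3.6765 = 1324.2 W
E = 1324.2 W × 4072 h / 1000 = 5392 kWh
Cost = 5392 × 0.1182 = $637.33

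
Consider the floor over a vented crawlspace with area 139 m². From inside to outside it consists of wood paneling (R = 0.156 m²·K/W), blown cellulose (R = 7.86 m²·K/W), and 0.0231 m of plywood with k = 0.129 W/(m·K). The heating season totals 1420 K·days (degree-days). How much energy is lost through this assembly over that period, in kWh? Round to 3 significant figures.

578 kWh

0.0231/0.129 = 0.1791
R_total = 0.156 + 7.86 + 0.1791 = 8.195 m²·K/W
E = A × HDD × 24 / R / 1000 = 139 × 1420 × 24 / 8.195 / 1000 = 578 kWh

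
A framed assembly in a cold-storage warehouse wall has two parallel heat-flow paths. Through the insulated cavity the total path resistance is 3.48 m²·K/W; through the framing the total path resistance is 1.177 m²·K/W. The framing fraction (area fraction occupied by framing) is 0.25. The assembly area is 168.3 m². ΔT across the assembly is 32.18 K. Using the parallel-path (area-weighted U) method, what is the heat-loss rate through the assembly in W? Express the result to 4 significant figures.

U_eff = 0.75/3.48 + 0.25/1.177 = 0.21552 + 0.2124 = 0.42792
R_eff = 1/U_eff = 2.3369 m²·K/W
Q = 168.3 × 32.18 / 2.3369 = 2317.6 W

2318 W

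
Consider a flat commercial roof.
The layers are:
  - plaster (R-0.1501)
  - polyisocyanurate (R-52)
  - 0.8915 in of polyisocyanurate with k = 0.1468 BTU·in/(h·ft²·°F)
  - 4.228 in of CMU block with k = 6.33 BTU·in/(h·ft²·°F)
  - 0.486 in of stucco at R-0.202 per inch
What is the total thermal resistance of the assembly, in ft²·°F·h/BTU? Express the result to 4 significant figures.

0.8915/0.1468 = 6.0729
4.228/6.33 = 0.66793
0.486 × 0.202 = 0.098172
R_total = 0.1501 + 52 + 6.0729 + 0.66793 + 0.098172 = 58.989 ft²·°F·h/BTU

58.99 ft²·°F·h/BTU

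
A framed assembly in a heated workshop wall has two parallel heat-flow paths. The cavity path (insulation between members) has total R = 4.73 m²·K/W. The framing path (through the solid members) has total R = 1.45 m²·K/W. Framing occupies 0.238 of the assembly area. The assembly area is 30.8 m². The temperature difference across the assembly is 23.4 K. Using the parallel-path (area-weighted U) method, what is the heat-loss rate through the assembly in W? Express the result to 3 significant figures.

U_eff = 0.762/4.73 + 0.238/1.45 = 0.1611 + 0.1641 = 0.3252
R_eff = 1/U_eff = 3.075 m²·K/W
Q = 30.8 × 23.4 / 3.075 = 234.4 W

234 W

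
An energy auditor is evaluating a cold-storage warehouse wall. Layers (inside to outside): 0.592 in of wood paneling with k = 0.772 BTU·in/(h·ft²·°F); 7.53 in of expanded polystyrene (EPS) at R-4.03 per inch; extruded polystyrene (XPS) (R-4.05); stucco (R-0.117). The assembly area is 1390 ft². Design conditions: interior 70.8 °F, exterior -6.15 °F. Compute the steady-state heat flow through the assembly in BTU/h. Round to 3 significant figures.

3030 BTU/h

0.592/0.772 = 0.7668
7.53 × 4.03 = 30.35
R_total = 0.7668 + 30.35 + 4.05 + 0.117 = 35.28 ft²·°F·h/BTU
Q = A·ΔT/R = 1390 × (70.8 − (-6.15)) / 35.28 = 3032 BTU/h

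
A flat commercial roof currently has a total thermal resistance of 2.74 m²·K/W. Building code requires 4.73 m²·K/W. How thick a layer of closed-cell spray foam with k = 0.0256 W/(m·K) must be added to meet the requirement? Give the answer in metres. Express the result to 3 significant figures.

ΔR = 4.73 − 2.74 = 1.99 m²·K/W
L = ΔR × k = 1.99 × 0.0256 = 0.05094 m

0.0509 m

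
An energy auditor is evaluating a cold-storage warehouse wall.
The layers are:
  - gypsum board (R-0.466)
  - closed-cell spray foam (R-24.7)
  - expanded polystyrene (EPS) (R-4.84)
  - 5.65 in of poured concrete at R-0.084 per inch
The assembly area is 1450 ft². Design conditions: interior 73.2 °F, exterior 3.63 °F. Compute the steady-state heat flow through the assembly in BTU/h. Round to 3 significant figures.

5.65 × 0.084 = 0.4746
R_total = 0.466 + 24.7 + 4.84 + 0.4746 = 30.48 ft²·°F·h/BTU
Q = A·ΔT/R = 1450 × (73.2 − 3.63) / 30.48 = 3310 BTU/h

3310 BTU/h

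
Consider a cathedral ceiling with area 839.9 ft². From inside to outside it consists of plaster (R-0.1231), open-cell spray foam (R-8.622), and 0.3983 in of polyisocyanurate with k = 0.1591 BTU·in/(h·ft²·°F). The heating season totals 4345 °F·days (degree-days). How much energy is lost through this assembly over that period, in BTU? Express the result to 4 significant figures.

7786000 BTU

0.3983/0.1591 = 2.5035
R_total = 0.1231 + 8.622 + 2.5035 = 11.249 ft²·°F·h/BTU
E = A × HDD × 24 / R = 839.9 × 4345 × 24 / 11.249 = 7786300 BTU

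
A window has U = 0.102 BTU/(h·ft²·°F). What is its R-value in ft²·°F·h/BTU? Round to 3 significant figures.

9.80 ft²·°F·h/BTU

R = 1/U = 1/0.102 = 9.804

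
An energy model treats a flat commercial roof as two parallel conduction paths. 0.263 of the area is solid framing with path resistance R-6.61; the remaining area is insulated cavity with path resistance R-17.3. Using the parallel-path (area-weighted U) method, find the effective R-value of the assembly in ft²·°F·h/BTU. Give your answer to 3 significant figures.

12.1 ft²·°F·h/BTU

U_eff = 0.737/17.3 + 0.263/6.61 = 0.0426 + 0.03979 = 0.08239
R_eff = 1/U_eff = 12.14 ft²·°F·h/BTU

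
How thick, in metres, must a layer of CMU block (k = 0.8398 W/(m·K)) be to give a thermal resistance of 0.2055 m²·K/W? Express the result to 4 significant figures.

L = R·k = 0.2055 × 0.8398 = 0.17258 m

0.1726 m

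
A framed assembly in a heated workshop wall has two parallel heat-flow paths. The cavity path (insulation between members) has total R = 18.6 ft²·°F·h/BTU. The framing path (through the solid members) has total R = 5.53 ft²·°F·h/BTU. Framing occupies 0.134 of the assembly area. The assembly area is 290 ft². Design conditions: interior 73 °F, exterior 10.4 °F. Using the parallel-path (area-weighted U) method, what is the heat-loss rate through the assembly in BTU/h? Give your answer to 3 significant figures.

1290 BTU/h

U_eff = 0.866/18.6 + 0.134/5.53 = 0.04656 + 0.02423 = 0.07079
R_eff = 1/U_eff = 14.13 ft²·°F·h/BTU
Q = 290 × (73 − 10.4) / 14.13 = 1285 BTU/h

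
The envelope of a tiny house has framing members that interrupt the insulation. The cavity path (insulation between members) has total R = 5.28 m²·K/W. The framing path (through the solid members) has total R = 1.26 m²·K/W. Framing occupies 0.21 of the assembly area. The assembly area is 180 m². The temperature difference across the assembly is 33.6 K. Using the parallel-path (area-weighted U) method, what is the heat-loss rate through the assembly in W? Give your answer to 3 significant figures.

U_eff = 0.79/5.28 + 0.21/1.26 = 0.1496 + 0.1667 = 0.3163
R_eff = 1/U_eff = 3.162 m²·K/W
Q = 180 × 33.6 / 3.162 = 1913 W

1910 W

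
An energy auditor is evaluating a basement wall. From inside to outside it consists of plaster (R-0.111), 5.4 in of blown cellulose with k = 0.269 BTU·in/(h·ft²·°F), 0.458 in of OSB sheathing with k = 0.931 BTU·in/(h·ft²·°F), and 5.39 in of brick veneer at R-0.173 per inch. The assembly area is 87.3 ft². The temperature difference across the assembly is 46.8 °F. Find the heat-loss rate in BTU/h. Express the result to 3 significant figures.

5.4/0.269 = 20.07
0.458/0.931 = 0.4919
5.39 × 0.173 = 0.9325
R_total = 0.111 + 20.07 + 0.4919 + 0.9325 = 21.61 ft²·°F·h/BTU
Q = A·ΔT/R = 87.3 × 46.8 / 21.61 = 189.1 BTU/h

189 BTU/h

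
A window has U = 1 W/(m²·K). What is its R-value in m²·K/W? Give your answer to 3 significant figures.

R = 1/U = 1/1 = 1

1.00 m²·K/W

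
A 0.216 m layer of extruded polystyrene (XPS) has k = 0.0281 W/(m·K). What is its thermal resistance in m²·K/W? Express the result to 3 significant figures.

7.69 m²·K/W

R = L/k = 0.216/0.0281 = 7.687 m²·K/W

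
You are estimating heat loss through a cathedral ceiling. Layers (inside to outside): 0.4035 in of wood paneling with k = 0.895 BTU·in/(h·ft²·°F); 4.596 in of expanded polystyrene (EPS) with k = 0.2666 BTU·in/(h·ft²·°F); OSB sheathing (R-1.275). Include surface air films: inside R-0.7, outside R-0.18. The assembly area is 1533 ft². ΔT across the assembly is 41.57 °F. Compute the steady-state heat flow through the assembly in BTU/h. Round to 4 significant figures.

3211 BTU/h

0.4035/0.895 = 0.45084
4.596/0.2666 = 17.239
R_total = 0.7 + 0.45084 + 17.239 + 1.275 + 0.18 = 19.845 ft²·°F·h/BTU
Q = A·ΔT/R = 1533 × 41.57 / 19.845 = 3211.2 BTU/h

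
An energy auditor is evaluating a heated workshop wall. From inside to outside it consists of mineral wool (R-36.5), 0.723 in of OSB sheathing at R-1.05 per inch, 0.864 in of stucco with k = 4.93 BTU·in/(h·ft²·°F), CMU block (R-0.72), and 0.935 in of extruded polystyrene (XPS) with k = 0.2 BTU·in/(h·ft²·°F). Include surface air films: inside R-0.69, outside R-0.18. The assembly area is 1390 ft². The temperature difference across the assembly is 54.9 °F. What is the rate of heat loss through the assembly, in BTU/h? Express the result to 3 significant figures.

1750 BTU/h

0.723 × 1.05 = 0.7591
0.864/4.93 = 0.1753
0.935/0.2 = 4.675
R_total = 0.69 + 36.5 + 0.7591 + 0.1753 + 0.72 + 4.675 + 0.18 = 43.7 ft²·°F·h/BTU
Q = A·ΔT/R = 1390 × 54.9 / 43.7 = 1746 BTU/h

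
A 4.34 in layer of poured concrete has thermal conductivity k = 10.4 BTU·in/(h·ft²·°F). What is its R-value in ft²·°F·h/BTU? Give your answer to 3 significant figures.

0.417 ft²·°F·h/BTU

R = L/k = 4.34/10.4 = 0.4173 ft²·°F·h/BTU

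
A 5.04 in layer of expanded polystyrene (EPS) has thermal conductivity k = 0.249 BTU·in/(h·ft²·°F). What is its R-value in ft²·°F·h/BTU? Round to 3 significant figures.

20.2 ft²·°F·h/BTU

R = L/k = 5.04/0.249 = 20.24 ft²·°F·h/BTU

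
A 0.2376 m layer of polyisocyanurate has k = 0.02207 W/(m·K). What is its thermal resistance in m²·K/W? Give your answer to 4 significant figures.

R = L/k = 0.2376/0.02207 = 10.766 m²·K/W

10.77 m²·K/W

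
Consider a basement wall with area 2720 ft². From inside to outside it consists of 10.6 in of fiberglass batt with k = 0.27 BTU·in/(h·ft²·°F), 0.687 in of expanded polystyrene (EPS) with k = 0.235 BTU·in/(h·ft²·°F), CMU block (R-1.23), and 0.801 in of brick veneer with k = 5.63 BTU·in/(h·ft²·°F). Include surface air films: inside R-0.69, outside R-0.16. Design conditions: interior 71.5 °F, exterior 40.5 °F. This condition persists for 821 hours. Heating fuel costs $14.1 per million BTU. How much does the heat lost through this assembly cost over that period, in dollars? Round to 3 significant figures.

10.6/0.27 = 39.26
0.687/0.235 = 2.923
0.801/5.63 = 0.1423
R_total = 0.69 + 39.26 + 2.923 + 1.23 + 0.1423 + 0.16 = 44.4 ft²·°F·h/BTU
Q = 2720 × (71.5 − 40.5) / 44.4 = 1899 BTU/h
E = 1899 × 821 = 1559000 BTU
Cost = 1559000/10⁶ × 14.1 = $21.98

22.0 dollars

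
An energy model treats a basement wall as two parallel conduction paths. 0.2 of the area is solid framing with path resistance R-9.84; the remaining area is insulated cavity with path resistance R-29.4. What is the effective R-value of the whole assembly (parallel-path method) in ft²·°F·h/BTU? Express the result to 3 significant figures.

U_eff = 0.8/29.4 + 0.2/9.84 = 0.02721 + 0.02033 = 0.04754
R_eff = 1/U_eff = 21.04 ft²·°F·h/BTU

21.0 ft²·°F·h/BTU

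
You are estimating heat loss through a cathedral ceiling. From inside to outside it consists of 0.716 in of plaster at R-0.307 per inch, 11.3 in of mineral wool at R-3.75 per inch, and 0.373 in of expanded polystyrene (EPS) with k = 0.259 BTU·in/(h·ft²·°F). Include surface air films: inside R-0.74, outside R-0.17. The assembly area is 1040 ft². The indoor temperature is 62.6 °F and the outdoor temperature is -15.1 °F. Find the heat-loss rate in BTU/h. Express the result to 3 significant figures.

0.716 × 0.307 = 0.2198
11.3 × 3.75 = 42.38
0.373/0.259 = 1.44
R_total = 0.74 + 0.2198 + 42.38 + 1.44 + 0.17 = 44.94 ft²·°F·h/BTU
Q = A·ΔT/R = 1040 × (62.6 − (-15.1)) / 44.94 = 1798 BTU/h

1800 BTU/h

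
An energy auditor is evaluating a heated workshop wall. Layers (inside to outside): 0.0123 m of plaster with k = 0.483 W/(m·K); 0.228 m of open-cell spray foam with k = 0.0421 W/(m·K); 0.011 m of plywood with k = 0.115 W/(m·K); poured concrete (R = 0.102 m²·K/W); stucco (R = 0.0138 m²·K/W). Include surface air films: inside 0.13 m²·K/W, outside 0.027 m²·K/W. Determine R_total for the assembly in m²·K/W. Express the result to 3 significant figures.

0.0123/0.483 = 0.02547
0.228/0.0421 = 5.416
0.011/0.115 = 0.09565
R_total = 0.13 + 0.02547 + 5.416 + 0.09565 + 0.102 + 0.0138 + 0.027 = 5.81 m²·K/W

5.81 m²·K/W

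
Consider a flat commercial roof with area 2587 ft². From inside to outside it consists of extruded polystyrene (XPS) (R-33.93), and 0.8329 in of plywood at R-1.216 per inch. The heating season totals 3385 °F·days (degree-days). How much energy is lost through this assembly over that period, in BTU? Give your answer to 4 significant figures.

0.8329 × 1.216 = 1.0128
R_total = 33.93 + 1.0128 = 34.943 ft²·°F·h/BTU
E = A × HDD × 24 / R = 2587 × 3385 × 24 / 34.943 = 6014600 BTU

6015000 BTU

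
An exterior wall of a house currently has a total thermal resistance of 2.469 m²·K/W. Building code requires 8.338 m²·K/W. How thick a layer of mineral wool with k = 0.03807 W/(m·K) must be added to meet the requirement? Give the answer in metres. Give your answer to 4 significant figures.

ΔR = 8.338 − 2.469 = 5.869 m²·K/W
L = ΔR × k = 5.869 × 0.03807 = 0.22343 m

0.2234 m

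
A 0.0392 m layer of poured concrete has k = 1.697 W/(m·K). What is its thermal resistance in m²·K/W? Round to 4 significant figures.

0.02310 m²·K/W

R = L/k = 0.0392/1.697 = 0.0231 m²·K/W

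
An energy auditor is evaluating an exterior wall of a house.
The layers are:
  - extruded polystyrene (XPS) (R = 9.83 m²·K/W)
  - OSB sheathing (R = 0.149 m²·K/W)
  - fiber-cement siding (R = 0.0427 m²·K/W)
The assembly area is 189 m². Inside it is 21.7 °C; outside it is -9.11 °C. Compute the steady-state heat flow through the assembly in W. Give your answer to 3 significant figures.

R_total = 9.83 + 0.149 + 0.0427 = 10.02 m²·K/W
Q = A·ΔT/R = 189 × (21.7 − (-9.11)) / 10.02 = 581 W

581 W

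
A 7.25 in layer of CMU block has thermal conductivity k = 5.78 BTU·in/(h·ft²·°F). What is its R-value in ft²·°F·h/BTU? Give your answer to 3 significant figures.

R = L/k = 7.25/5.78 = 1.254 ft²·°F·h/BTU

1.25 ft²·°F·h/BTU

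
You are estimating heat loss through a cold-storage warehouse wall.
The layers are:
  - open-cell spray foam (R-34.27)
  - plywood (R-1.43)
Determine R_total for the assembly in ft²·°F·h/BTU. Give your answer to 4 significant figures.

35.70 ft²·°F·h/BTU

R_total = 34.27 + 1.43 = 35.7 ft²·°F·h/BTU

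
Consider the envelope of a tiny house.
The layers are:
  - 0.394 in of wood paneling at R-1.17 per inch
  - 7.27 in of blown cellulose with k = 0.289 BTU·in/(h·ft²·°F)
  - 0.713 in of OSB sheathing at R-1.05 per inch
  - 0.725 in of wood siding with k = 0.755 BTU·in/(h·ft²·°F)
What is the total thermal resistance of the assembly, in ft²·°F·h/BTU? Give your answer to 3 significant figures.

0.394 × 1.17 = 0.461
7.27/0.289 = 25.16
0.713 × 1.05 = 0.7487
0.725/0.755 = 0.9603
R_total = 0.461 + 25.16 + 0.7487 + 0.9603 = 27.33 ft²·°F·h/BTU

27.3 ft²·°F·h/BTU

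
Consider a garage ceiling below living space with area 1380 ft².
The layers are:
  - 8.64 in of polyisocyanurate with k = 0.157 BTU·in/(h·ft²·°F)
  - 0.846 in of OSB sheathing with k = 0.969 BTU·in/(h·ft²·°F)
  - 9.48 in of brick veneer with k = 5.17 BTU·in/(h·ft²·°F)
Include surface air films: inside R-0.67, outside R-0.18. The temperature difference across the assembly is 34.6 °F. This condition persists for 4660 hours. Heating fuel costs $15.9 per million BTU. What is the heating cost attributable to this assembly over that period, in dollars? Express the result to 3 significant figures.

8.64/0.157 = 55.03
0.846/0.969 = 0.8731
9.48/5.17 = 1.834
R_total = 0.67 + 55.03 + 0.8731 + 1.834 + 0.18 = 58.59 ft²·°F·h/BTU
Q = 1380 × 34.6 / 58.59 = 815 BTU/h
E = 815 × 4660 = 3798000 BTU
Cost = 3798000/10⁶ × 15.9 = $60.38

60.4 dollars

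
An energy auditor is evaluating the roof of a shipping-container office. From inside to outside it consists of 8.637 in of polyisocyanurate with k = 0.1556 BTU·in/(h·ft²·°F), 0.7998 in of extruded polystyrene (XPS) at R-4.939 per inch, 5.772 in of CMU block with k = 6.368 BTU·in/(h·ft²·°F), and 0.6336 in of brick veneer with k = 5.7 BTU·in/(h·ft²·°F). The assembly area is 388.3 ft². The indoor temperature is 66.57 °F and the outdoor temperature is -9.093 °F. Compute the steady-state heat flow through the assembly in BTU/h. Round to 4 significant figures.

8.637/0.1556 = 55.508
0.7998 × 4.939 = 3.9502
5.772/6.368 = 0.90641
0.6336/5.7 = 0.11116
R_total = 55.508 + 3.9502 + 0.90641 + 0.11116 = 60.475 ft²·°F·h/BTU
Q = A·ΔT/R = 388.3 × (66.57 − (-9.093)) / 60.475 = 485.82 BTU/h

485.8 BTU/h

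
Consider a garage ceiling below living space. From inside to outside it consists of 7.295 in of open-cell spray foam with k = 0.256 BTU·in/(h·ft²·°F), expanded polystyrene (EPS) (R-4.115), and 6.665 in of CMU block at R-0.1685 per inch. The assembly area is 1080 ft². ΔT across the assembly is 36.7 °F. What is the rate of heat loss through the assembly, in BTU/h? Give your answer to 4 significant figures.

7.295/0.256 = 28.496
6.665 × 0.1685 = 1.1231
R_total = 28.496 + 4.115 + 1.1231 = 33.734 ft²·°F·h/BTU
Q = A·ΔT/R = 1080 × 36.7 / 33.734 = 1175 BTU/h

1175 BTU/h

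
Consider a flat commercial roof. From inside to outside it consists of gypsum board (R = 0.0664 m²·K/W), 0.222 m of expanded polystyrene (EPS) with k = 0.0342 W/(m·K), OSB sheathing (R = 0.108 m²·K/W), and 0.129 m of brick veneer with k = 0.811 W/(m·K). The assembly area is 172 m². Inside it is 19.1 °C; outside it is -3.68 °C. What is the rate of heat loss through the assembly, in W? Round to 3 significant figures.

0.222/0.0342 = 6.491
0.129/0.811 = 0.1591
R_total = 0.0664 + 6.491 + 0.108 + 0.1591 = 6.825 m²·K/W
Q = A·ΔT/R = 172 × (19.1 − (-3.68)) / 6.825 = 574.1 W

574 W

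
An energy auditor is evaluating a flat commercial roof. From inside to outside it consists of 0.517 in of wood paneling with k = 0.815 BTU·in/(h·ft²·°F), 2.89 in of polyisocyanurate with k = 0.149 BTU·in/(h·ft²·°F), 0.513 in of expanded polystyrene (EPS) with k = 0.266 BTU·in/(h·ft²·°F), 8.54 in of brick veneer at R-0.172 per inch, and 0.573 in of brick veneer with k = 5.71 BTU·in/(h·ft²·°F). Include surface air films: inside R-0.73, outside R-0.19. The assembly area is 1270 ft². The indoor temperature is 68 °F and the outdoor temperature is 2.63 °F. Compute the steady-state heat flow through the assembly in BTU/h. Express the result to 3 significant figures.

0.517/0.815 = 0.6344
2.89/0.149 = 19.4
0.513/0.266 = 1.929
8.54 × 0.172 = 1.469
0.573/5.71 = 0.1004
R_total = 0.73 + 0.6344 + 19.4 + 1.929 + 1.469 + 0.1004 + 0.19 = 24.45 ft²·°F·h/BTU
Q = A·ΔT/R = 1270 × (68 − 2.63) / 24.45 = 3396 BTU/h

3400 BTU/h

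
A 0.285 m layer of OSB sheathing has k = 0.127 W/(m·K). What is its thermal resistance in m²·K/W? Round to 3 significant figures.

R = L/k = 0.285/0.127 = 2.244 m²·K/W

2.24 m²·K/W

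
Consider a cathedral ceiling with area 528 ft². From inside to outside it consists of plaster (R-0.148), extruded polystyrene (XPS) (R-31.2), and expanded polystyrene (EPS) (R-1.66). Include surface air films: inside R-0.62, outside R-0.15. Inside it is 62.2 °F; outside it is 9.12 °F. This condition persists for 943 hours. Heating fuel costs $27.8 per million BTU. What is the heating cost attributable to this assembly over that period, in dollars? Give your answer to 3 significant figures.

21.8 dollars

R_total = 0.62 + 0.148 + 31.2 + 1.66 + 0.15 = 33.78 ft²·°F·h/BTU
Q = 528 × (62.2 − 9.12) / 33.78 = 829.7 BTU/h
E = 829.7 × 943 = 782400 BTU
Cost = 782400/10⁶ × 27.8 = $21.75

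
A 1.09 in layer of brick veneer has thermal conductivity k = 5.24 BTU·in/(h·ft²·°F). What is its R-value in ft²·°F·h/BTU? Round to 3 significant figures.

0.208 ft²·°F·h/BTU

R = L/k = 1.09/5.24 = 0.208 ft²·°F·h/BTU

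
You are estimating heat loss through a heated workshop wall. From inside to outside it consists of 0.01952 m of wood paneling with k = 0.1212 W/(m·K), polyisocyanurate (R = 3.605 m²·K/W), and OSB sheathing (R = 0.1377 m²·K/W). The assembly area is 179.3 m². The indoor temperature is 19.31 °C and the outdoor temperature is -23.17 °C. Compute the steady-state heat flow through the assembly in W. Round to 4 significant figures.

0.01952/0.1212 = 0.16106
R_total = 0.16106 + 3.605 + 0.1377 = 3.9038 m²·K/W
Q = A·ΔT/R = 179.3 × (19.31 − (-23.17)) / 3.9038 = 1951.1 W

1951 W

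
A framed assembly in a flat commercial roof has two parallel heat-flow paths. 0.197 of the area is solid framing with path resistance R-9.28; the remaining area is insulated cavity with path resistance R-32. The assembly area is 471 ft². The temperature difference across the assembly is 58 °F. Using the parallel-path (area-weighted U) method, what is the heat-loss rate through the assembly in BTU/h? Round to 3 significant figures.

1270 BTU/h

U_eff = 0.803/32 + 0.197/9.28 = 0.02509 + 0.02123 = 0.04632
R_eff = 1/U_eff = 21.59 ft²·°F·h/BTU
Q = 471 × 58 / 21.59 = 1265 BTU/h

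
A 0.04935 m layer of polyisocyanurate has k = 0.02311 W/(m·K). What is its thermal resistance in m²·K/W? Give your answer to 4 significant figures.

R = L/k = 0.04935/0.02311 = 2.1354 m²·K/W

2.135 m²·K/W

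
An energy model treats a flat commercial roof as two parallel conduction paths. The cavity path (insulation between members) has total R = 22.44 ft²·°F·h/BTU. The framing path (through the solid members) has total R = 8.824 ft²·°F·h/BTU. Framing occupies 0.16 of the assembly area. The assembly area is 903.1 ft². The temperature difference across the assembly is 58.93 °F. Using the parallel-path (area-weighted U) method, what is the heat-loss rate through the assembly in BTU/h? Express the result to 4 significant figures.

2957 BTU/h

U_eff = 0.84/22.44 + 0.16/8.824 = 0.037433 + 0.018132 = 0.055566
R_eff = 1/U_eff = 17.997 ft²·°F·h/BTU
Q = 903.1 × 58.93 / 17.997 = 2957.2 BTU/h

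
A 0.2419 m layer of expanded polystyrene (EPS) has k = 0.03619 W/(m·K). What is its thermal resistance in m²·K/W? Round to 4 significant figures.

6.684 m²·K/W

R = L/k = 0.2419/0.03619 = 6.6842 m²·K/W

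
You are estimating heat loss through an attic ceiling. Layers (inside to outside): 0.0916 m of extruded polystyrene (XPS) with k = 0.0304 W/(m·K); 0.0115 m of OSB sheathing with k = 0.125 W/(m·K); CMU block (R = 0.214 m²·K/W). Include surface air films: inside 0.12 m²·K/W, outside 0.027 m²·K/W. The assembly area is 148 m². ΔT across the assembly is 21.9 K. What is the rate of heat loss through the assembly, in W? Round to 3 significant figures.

935 W

0.0916/0.0304 = 3.013
0.0115/0.125 = 0.092
R_total = 0.12 + 3.013 + 0.092 + 0.214 + 0.027 = 3.466 m²·K/W
Q = A·ΔT/R = 148 × 21.9 / 3.466 = 935.1 W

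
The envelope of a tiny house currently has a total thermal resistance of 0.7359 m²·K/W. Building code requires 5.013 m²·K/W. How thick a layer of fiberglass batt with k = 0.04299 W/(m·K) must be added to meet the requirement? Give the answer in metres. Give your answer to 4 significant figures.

ΔR = 5.013 − 0.7359 = 4.2771 m²·K/W
L = ΔR × k = 4.2771 × 0.04299 = 0.18387 m

0.1839 m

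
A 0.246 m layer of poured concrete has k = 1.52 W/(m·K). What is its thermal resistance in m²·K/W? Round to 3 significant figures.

0.162 m²·K/W

R = L/k = 0.246/1.52 = 0.1618 m²·K/W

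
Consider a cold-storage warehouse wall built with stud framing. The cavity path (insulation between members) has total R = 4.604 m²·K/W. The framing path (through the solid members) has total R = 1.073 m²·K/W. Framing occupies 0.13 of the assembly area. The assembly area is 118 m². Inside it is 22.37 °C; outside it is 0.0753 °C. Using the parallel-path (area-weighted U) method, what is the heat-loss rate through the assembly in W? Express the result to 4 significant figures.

815.9 W

U_eff = 0.87/4.604 + 0.13/1.073 = 0.18897 + 0.12116 = 0.31012
R_eff = 1/U_eff = 3.2245 m²·K/W
Q = 118 × (22.37 − 0.0753) / 3.2245 = 815.86 W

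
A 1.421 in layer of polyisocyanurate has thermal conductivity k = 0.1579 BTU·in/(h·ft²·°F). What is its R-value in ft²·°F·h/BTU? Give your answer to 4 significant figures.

8.999 ft²·°F·h/BTU

R = L/k = 1.421/0.1579 = 8.9994 ft²·°F·h/BTU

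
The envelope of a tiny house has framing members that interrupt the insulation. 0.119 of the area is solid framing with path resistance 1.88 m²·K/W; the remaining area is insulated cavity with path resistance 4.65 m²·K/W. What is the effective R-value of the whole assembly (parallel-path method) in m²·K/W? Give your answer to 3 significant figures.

U_eff = 0.881/4.65 + 0.119/1.88 = 0.1895 + 0.0633 = 0.2528
R_eff = 1/U_eff = 3.956 m²·K/W

3.96 m²·K/W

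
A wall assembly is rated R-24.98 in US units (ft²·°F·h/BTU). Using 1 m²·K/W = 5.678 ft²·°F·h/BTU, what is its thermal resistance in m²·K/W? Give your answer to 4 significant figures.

4.399 m²·K/W

R_SI = 24.98/5.678 = 4.3994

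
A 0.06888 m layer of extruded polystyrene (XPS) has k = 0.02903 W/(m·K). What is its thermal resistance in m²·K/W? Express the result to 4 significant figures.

R = L/k = 0.06888/0.02903 = 2.3727 m²·K/W

2.373 m²·K/W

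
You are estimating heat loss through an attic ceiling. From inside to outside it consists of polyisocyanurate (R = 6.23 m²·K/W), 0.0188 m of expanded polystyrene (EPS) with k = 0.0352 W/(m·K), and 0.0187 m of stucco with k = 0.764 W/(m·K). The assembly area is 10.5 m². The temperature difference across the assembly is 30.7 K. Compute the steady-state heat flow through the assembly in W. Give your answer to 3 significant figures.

0.0188/0.0352 = 0.5341
0.0187/0.764 = 0.02448
R_total = 6.23 + 0.5341 + 0.02448 = 6.789 m²·K/W
Q = A·ΔT/R = 10.5 × 30.7 / 6.789 = 47.48 W

47.5 W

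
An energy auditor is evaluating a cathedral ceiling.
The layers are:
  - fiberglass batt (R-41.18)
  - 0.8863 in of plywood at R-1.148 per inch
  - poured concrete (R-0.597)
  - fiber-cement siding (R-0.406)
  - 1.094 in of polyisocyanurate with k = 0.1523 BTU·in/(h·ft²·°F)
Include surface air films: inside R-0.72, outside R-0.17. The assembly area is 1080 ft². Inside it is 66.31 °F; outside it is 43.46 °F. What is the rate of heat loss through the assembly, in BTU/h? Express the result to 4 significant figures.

481.3 BTU/h

0.8863 × 1.148 = 1.0175
1.094/0.1523 = 7.1832
R_total = 0.72 + 41.18 + 1.0175 + 0.597 + 0.406 + 7.1832 + 0.17 = 51.274 ft²·°F·h/BTU
Q = A·ΔT/R = 1080 × (66.31 − 43.46) / 51.274 = 481.3 BTU/h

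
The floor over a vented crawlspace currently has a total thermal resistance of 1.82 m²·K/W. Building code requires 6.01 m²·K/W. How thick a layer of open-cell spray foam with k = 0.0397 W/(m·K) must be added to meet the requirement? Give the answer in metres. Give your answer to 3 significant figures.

ΔR = 6.01 − 1.82 = 4.19 m²·K/W
L = ΔR × k = 4.19 × 0.0397 = 0.1663 m

0.166 m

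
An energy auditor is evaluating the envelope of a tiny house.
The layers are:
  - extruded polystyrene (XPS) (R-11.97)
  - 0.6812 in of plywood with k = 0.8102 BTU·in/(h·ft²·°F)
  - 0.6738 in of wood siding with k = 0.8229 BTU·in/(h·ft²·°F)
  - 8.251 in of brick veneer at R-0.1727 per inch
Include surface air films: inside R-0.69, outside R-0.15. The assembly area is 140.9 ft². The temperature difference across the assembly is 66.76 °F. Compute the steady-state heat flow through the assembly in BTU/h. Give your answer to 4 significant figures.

0.6812/0.8102 = 0.84078
0.6738/0.8229 = 0.81881
8.251 × 0.1727 = 1.4249
R_total = 0.69 + 11.97 + 0.84078 + 0.81881 + 1.4249 + 0.15 = 15.895 ft²·°F·h/BTU
Q = A·ΔT/R = 140.9 × 66.76 / 15.895 = 591.81 BTU/h

591.8 BTU/h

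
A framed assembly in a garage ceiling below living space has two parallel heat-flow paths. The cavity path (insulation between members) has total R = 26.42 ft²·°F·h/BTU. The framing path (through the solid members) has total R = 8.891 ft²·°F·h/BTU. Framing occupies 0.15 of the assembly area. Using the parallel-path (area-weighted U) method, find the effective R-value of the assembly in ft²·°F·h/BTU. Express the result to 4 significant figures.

U_eff = 0.85/26.42 + 0.15/8.891 = 0.032173 + 0.016871 = 0.049044
R_eff = 1/U_eff = 20.39 ft²·°F·h/BTU

20.39 ft²·°F·h/BTU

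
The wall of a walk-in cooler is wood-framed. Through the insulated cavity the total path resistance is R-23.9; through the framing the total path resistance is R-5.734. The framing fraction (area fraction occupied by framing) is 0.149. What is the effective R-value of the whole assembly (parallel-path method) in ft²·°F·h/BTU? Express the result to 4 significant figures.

16.24 ft²·°F·h/BTU

U_eff = 0.851/23.9 + 0.149/5.734 = 0.035607 + 0.025985 = 0.061592
R_eff = 1/U_eff = 16.236 ft²·°F·h/BTU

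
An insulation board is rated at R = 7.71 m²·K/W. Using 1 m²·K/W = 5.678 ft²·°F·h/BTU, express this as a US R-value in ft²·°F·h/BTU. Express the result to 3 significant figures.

R_US = 7.71 × 5.678 = 43.78

43.8 ft²·°F·h/BTU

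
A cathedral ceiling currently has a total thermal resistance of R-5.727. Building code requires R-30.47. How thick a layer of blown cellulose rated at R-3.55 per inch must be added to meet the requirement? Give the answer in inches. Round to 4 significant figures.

ΔR = 30.47 − 5.727 = 24.743 ft²·°F·h/BTU
L = ΔR / (R/in) = 24.743/3.55 = 6.9699 in

6.970 in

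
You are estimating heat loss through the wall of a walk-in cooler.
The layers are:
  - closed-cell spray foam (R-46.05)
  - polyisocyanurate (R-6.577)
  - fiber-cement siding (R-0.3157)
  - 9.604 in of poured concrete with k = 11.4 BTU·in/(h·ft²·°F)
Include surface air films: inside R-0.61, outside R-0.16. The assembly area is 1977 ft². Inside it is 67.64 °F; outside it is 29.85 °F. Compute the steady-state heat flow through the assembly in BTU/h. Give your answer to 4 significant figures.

9.604/11.4 = 0.84246
R_total = 0.61 + 46.05 + 6.577 + 0.3157 + 0.84246 + 0.16 = 54.555 ft²·°F·h/BTU
Q = A·ΔT/R = 1977 × (67.64 − 29.85) / 54.555 = 1369.5 BTU/h

1369 BTU/h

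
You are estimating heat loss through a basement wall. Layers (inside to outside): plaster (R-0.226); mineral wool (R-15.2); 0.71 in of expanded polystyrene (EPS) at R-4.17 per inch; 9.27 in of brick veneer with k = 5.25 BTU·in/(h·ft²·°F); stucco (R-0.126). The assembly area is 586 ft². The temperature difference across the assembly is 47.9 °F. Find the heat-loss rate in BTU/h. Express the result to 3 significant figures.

1380 BTU/h

0.71 × 4.17 = 2.961
9.27/5.25 = 1.766
R_total = 0.226 + 15.2 + 2.961 + 1.766 + 0.126 = 20.28 ft²·°F·h/BTU
Q = A·ΔT/R = 586 × 47.9 / 20.28 = 1384 BTU/h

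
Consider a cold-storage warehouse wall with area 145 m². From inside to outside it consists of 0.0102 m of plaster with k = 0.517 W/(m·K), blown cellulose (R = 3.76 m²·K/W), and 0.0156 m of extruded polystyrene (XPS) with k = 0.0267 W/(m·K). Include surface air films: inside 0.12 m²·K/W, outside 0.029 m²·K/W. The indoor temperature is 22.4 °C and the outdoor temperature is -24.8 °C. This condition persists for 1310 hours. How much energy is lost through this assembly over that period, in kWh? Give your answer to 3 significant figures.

0.0102/0.517 = 0.01973
0.0156/0.0267 = 0.5843
R_total = 0.12 + 0.01973 + 3.76 + 0.5843 + 0.029 = 4.513 m²·K/W
Q = 145 × (22.4 − (-24.8)) / 4.513 = 1517 W
E = 1517 W × 1310 h / 1000 = 1987 kWh

1990 kWh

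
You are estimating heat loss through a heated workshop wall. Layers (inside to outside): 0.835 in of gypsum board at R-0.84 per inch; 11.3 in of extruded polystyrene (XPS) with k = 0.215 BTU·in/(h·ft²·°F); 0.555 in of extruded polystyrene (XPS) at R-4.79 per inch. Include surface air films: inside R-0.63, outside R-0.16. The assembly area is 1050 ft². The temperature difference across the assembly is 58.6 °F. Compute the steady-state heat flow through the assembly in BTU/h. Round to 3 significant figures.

1090 BTU/h

0.835 × 0.84 = 0.7014
11.3/0.215 = 52.56
0.555 × 4.79 = 2.658
R_total = 0.63 + 0.7014 + 52.56 + 2.658 + 0.16 = 56.71 ft²·°F·h/BTU
Q = A·ΔT/R = 1050 × 58.6 / 56.71 = 1085 BTU/h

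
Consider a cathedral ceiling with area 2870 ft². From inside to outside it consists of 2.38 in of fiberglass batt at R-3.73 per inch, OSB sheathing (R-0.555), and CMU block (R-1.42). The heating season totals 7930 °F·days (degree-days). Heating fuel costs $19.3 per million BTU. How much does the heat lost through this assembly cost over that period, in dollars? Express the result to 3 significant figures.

971 dollars

2.38 × 3.73 = 8.877
R_total = 8.877 + 0.555 + 1.42 = 10.85 ft²·°F·h/BTU
E = A × HDD × 24 / R = 2870 × 7930 × 24 / 10.85 = 50330000 BTU
Cost = 50330000/10⁶ × 19.3 = $971.4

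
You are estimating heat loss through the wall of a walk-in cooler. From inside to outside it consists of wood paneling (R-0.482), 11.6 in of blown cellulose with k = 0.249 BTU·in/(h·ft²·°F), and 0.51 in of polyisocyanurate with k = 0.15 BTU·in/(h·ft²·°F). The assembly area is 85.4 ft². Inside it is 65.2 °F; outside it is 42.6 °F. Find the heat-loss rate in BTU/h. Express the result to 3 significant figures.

11.6/0.249 = 46.59
0.51/0.15 = 3.4
R_total = 0.482 + 46.59 + 3.4 = 50.47 ft²·°F·h/BTU
Q = A·ΔT/R = 85.4 × (65.2 − 42.6) / 50.47 = 38.24 BTU/h

38.2 BTU/h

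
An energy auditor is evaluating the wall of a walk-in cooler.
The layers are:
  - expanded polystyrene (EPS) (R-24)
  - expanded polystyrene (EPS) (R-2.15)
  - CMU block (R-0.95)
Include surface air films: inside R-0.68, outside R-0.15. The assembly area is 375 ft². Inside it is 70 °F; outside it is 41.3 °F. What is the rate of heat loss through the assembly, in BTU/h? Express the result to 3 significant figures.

385 BTU/h

R_total = 0.68 + 24 + 2.15 + 0.95 + 0.15 = 27.93 ft²·°F·h/BTU
Q = A·ΔT/R = 375 × (70 − 41.3) / 27.93 = 385.3 BTU/h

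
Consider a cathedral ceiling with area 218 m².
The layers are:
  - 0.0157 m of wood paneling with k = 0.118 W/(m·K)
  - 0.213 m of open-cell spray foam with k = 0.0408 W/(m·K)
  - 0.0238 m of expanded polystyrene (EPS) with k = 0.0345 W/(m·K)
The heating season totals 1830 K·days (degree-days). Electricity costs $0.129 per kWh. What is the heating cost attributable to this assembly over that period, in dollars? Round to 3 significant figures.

204 dollars

0.0157/0.118 = 0.1331
0.213/0.0408 = 5.221
0.0238/0.0345 = 0.6899
R_total = 0.1331 + 5.221 + 0.6899 = 6.043 m²·K/W
E = A × HDD × 24 / R / 1000 = 218 × 1830 × 24 / 6.043 / 1000 = 1584 kWh
Cost = 1584 × 0.129 = $204.4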